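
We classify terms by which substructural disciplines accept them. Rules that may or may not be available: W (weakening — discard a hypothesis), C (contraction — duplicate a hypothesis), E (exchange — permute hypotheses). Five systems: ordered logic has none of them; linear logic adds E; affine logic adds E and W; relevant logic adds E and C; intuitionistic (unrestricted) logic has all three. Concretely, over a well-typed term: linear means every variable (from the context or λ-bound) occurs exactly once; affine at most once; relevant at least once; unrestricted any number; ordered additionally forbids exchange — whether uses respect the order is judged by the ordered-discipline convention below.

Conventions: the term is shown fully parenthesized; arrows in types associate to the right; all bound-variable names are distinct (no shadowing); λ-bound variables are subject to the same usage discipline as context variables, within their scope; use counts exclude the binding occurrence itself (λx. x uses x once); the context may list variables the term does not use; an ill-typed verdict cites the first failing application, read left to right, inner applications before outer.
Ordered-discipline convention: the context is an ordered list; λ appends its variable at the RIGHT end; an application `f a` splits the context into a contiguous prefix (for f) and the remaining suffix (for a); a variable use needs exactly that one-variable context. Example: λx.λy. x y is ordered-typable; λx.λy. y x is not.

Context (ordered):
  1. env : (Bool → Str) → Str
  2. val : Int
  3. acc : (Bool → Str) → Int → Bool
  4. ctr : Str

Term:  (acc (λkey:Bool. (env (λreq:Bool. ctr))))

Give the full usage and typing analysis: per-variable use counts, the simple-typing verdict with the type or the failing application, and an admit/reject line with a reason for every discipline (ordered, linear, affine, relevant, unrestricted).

counts: env=1; val=0; acc=1; ctr=1; key [bound]=0; req [bound]=0
uses in reading order: acc, env, ctr
typing: ✓ — Int → Bool
ordered ✗ (val, key, req left unused)
linear ✗ (val, key, req left unused)
affine ✓ (no duplicate uses among env, val, acc, ctr, key, req)
relevant ✗ (val, key, req left unused)
unrestricted ✓ (typability at Int → Bool is all that's needed)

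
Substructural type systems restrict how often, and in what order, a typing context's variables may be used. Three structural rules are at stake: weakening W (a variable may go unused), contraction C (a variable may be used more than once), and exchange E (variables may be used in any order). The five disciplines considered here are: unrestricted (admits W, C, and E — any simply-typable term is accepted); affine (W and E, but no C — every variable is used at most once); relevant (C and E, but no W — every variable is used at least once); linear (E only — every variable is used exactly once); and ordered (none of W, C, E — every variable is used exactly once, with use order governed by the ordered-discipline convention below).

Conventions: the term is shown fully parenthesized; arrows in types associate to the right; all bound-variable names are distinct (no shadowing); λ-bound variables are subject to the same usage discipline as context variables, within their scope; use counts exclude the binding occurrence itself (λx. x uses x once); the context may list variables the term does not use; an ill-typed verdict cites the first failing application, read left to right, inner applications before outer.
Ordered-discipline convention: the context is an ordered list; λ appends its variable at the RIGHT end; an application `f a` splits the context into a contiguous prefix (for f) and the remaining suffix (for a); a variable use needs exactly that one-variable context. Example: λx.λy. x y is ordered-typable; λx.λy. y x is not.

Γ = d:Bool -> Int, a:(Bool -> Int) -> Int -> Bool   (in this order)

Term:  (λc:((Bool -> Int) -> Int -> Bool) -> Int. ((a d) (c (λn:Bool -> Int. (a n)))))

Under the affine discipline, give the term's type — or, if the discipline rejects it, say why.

not well-typed under affine — uses contraction: a ×2
counts: d: 1, a: 2, c (λ-bound): 1, n (λ-bound): 1
uses in reading order: a, d, c, a, n
typing: the term checks, with type (((Bool -> Int) -> Int -> Bool) -> Int) -> Bool
summary: ordered ✗; linear ✗; affine ✗; relevant ✓; unrestricted ✓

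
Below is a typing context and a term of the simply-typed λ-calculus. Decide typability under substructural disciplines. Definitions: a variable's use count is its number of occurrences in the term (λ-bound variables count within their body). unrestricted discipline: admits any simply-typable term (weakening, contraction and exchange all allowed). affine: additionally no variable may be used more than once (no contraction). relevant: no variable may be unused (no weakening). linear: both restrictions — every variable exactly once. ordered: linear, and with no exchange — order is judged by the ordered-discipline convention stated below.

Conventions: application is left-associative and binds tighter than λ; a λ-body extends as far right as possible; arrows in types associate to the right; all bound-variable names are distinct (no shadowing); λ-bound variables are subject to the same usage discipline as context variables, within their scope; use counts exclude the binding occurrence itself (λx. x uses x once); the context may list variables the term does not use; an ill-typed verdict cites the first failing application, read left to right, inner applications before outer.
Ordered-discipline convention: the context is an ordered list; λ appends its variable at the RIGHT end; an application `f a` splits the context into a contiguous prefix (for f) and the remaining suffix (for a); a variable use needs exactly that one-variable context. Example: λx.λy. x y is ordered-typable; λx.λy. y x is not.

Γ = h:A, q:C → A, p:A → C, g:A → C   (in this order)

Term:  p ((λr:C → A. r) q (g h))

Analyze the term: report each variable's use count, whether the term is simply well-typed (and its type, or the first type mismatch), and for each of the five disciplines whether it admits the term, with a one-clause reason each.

variable uses: h: 1; q: 1; p: 1; g: 1; r (bound): 1
use order (left to right): p, r, q, g, h
typing: ✓ — C
ordered ✗ (use order p, r, q, g, h needs exchange)
linear ✓ (h, q, p, g, r: one use apiece)
affine ✓ (no duplicate uses among h, q, p, g, r)
relevant ✓ (h, q, p, g, r: all used, weakening unneeded)
unrestricted ✓ (type-checks (C) and nothing is barred)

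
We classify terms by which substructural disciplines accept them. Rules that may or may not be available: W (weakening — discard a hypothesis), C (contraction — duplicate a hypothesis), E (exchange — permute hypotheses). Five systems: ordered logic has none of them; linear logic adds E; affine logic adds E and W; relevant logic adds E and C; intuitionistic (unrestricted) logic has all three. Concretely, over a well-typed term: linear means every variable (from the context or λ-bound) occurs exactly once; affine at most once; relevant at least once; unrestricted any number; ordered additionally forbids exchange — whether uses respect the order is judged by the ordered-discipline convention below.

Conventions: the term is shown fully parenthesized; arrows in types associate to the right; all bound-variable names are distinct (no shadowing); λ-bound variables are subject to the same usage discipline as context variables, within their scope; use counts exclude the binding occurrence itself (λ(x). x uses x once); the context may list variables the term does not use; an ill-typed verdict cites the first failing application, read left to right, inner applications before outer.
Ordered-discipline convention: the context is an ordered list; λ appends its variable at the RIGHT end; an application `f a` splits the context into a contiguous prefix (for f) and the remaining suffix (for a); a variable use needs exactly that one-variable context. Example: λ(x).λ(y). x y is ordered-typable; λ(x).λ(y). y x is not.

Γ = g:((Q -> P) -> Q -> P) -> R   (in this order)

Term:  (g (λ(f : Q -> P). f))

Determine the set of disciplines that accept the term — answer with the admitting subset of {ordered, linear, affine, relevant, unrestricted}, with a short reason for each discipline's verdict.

accepted by: ordered, linear, affine, relevant, unrestricted
variable uses: g: 1×, f (λ-bound): 1×
uses in reading order: g, f
typing: ✓ — R
ordered: ✓ — g, f: once each, no exchange needed
linear: ✓ — each of g, f used exactly once
affine: ✓ — at most one use each (g, f)
relevant: ✓ — at least one use each (g, f)
unrestricted: ✓ — simply typable at R; W, C, E all held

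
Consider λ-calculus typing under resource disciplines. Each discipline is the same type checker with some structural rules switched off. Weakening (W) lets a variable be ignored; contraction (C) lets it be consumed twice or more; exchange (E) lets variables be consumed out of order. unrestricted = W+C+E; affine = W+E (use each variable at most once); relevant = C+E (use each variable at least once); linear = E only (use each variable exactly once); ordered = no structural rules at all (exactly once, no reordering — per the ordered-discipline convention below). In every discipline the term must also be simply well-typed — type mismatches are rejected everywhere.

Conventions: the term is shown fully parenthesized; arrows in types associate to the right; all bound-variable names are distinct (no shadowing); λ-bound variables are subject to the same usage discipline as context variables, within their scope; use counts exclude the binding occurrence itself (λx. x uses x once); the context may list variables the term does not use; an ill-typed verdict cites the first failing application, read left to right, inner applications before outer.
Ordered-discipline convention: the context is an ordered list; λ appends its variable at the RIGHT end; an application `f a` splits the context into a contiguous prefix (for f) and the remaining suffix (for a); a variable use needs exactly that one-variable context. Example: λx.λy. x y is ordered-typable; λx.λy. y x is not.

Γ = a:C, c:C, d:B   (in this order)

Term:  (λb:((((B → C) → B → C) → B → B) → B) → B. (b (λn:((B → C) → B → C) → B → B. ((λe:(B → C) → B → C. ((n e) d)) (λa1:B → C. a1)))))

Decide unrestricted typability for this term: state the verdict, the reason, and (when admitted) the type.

yes — typability at (((((B → C) → B → C) → B → B) → B) → B) → B is all that's needed; term : (((((B → C) → B → C) → B → B) → B) → B) → B
use counts: a ×0; c ×0; d ×1; b [bound] ×1; n [bound] ×1; e [bound] ×1; a1 [bound] ×1
left-to-right use order: b, n, e, d, a1
typing: well-typed at (((((B → C) → B → C) → B → B) → B) → B) → B
all disciplines: ordered ✗ · linear ✗ · affine ✓ · relevant ✗ · unrestricted ✓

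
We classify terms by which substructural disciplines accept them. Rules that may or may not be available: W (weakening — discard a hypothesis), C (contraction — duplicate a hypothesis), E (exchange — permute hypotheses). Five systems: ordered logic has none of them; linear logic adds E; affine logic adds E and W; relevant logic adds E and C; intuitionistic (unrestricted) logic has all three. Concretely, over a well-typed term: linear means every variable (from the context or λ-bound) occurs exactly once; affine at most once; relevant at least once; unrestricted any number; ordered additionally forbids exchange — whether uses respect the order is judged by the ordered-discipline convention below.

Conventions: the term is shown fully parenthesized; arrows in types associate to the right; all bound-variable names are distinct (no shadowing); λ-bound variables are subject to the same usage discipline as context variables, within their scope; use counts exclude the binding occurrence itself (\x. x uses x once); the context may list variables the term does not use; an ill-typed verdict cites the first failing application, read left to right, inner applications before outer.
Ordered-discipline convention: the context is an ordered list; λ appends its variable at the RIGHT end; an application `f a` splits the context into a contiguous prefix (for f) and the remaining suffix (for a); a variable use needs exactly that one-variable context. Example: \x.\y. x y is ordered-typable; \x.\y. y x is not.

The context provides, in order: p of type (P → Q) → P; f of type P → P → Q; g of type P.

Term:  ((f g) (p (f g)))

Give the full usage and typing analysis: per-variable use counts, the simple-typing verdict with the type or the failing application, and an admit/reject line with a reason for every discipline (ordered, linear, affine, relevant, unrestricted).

counts: p ×1, f ×2, g ×2
left-to-right use order: f, g, p, f, g
typing: well-typed — term : Q
ordered: ✗ — f ×2, g ×2 used more than once (contraction)
linear: ✗ — f ×2, g ×2 used more than once (contraction)
affine: ✗ — f ×2, g ×2 used more than once (contraction)
relevant: ✓ — at least one use each (p, f, g)
unrestricted: ✓ — type-checks (Q) and nothing is barred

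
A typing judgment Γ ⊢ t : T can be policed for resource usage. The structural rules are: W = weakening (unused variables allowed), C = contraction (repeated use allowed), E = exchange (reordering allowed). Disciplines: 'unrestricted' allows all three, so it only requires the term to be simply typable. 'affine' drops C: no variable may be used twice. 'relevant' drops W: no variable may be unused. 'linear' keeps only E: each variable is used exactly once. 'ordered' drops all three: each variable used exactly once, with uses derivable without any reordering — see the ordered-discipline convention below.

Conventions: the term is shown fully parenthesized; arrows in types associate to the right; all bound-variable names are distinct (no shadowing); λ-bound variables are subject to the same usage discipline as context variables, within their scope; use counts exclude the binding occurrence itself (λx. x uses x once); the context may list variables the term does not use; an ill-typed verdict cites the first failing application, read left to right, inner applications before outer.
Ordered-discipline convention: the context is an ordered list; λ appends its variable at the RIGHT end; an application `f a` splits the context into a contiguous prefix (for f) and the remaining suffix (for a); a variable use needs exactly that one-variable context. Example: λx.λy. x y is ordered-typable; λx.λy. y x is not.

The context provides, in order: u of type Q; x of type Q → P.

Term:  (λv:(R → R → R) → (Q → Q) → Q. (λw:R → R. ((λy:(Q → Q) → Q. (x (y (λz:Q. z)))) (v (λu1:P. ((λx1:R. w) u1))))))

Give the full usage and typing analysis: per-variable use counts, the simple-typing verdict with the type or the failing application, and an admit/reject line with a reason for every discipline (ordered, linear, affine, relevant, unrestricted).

usage: u: 0×; x: 1×; v [bound]: 1×; w [bound]: 1×; y [bound]: 1×; z [bound]: 1×; u1 [bound]: 1×; x1 [bound]: 0×
left-to-right use order: x, y, z, v, w, u1
typing: ill-typed: an argument P mismatches the expected R
ordered ✗ (not simply typable)
linear ✗ (fails simple typing)
affine ✗ (a type mismatch blocks all five)
relevant ✗ (the type mismatch rejects it)
unrestricted ✗ (not simply typable)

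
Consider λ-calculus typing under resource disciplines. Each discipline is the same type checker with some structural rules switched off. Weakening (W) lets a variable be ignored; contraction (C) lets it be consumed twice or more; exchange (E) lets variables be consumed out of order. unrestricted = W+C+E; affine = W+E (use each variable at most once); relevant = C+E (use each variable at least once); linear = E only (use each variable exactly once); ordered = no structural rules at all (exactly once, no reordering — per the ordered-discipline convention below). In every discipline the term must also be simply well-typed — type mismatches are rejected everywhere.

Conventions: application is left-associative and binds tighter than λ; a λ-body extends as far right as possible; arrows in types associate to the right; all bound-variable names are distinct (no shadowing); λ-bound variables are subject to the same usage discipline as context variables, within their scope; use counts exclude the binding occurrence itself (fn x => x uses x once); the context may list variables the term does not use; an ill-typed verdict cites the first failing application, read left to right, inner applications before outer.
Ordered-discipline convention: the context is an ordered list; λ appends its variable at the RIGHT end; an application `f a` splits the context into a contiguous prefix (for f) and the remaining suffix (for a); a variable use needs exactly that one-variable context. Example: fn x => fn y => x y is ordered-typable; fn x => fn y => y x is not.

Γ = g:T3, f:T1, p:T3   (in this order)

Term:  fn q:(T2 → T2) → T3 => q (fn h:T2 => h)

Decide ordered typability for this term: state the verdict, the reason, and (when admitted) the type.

no — unused: g, f, p — weakening required
variable uses: g: 0, f: 0, p: 0, q [bound]: 1, h [bound]: 1
left-to-right use order: q, h
typing: well-typed — term : ((T2 → T2) → T3) → T3
across the five disciplines: ordered ✗, linear ✗, affine ✓, relevant ✗, unrestricted ✓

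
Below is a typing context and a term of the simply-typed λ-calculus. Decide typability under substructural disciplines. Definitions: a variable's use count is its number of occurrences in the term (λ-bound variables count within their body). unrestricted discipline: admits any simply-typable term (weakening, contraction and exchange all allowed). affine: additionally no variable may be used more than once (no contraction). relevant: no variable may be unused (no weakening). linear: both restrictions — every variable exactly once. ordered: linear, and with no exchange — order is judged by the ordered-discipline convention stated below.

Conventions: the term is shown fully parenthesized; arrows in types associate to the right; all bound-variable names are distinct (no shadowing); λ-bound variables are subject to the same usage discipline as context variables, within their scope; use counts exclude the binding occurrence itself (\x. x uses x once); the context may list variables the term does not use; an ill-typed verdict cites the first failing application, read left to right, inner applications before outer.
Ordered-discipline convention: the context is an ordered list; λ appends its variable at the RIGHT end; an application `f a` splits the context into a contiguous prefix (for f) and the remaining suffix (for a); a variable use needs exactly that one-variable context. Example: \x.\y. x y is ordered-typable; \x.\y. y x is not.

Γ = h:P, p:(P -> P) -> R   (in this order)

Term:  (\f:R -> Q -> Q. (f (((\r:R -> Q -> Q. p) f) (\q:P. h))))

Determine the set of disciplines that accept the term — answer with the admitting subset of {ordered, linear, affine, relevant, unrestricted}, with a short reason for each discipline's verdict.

admitting disciplines: unrestricted
variable uses: h=1, p=1, f [bound]=2, r [bound]=0, q [bound]=0
use order (left to right): f, p, f, h
typing: the term checks, with type (R -> Q -> Q) -> Q -> Q
ordered: ✗, f ×2 used more than once (contraction); r, q never used (weakening)
linear: ✗, f ×2 used more than once (contraction); r, q never used (weakening)
affine: ✗, f ×2 used more than once (contraction)
relevant: ✗, r, q never used (weakening)
unrestricted: ✓, simply typable at (R -> Q -> Q) -> Q -> Q; W, C, E all held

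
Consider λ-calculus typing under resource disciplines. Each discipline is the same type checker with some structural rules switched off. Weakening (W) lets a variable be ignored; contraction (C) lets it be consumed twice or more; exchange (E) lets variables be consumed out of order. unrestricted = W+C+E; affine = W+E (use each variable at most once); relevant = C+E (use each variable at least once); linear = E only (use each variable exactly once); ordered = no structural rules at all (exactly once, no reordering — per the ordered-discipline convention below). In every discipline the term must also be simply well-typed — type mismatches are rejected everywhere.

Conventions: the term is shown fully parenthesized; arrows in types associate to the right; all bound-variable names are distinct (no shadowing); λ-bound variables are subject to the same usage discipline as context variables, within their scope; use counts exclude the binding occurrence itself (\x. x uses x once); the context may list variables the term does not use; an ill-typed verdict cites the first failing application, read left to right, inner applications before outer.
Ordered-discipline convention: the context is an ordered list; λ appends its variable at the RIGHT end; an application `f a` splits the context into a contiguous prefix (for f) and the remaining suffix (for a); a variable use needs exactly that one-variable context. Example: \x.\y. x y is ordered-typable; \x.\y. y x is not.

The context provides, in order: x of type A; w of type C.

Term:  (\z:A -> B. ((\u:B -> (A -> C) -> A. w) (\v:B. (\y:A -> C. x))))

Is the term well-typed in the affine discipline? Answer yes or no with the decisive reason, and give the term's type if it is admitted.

yes — no duplicate uses among x, w, z, u, v, y; term : (A -> B) -> C
variable uses: x=1, w=1, z (λ-bound)=0, u (λ-bound)=0, v (λ-bound)=0, y (λ-bound)=0
order of uses: w, x
typing: the term checks, with type (A -> B) -> C
all disciplines: ordered ✗; linear ✗; affine ✓; relevant ✗; unrestricted ✓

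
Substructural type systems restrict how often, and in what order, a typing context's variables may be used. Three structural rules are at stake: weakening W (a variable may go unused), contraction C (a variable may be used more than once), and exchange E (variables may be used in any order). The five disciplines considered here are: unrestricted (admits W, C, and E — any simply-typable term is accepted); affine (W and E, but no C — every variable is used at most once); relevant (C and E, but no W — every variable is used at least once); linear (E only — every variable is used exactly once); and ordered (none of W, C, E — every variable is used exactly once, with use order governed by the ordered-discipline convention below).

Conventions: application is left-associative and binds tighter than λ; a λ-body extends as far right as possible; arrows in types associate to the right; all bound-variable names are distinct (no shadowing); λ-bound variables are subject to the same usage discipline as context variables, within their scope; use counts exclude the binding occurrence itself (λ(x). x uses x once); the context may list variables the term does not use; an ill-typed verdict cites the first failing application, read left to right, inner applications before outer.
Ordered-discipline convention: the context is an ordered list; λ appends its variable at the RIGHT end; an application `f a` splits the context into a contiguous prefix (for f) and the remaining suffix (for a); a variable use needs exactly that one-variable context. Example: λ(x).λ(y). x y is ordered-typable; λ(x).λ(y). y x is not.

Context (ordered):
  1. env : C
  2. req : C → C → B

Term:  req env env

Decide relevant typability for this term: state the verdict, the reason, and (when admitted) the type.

yes — every one of env, req appears; term : B
variable uses: env=2; req=1
left-to-right use order: req, env, env
typing: ✓ — B
across the five disciplines: ordered ✗ | linear ✗ | affine ✗ | relevant ✓ | unrestricted ✓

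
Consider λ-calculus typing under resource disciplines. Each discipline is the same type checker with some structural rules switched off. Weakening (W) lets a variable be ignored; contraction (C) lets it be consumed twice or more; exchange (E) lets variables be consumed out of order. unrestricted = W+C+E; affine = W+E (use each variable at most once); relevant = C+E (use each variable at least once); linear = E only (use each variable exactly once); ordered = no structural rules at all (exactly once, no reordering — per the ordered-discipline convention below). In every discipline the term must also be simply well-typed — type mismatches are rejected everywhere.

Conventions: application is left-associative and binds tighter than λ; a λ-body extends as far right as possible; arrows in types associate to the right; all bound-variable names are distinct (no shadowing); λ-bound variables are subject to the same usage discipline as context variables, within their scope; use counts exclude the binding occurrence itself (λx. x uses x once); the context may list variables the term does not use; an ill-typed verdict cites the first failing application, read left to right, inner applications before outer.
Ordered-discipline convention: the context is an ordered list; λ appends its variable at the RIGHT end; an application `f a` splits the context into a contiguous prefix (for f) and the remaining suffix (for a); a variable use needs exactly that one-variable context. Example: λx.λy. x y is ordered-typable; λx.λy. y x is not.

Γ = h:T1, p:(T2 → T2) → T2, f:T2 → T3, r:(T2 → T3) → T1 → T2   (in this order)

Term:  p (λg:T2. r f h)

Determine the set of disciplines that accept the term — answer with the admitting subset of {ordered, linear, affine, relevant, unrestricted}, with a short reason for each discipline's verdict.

admitted in: affine, unrestricted
variable uses: h=1, p=1, f=1, r=1, g (λ-bound)=0
uses in reading order: p, r, f, h
typing: well-typed at T2
ordered ✗ (needs weakening: g unused)
linear ✗ (needs weakening: g unused)
affine ✓ (no duplicate uses among h, p, f, r, g)
relevant ✗ (needs weakening: g unused)
unrestricted ✓ (simply typable at T2; W, C, E all held)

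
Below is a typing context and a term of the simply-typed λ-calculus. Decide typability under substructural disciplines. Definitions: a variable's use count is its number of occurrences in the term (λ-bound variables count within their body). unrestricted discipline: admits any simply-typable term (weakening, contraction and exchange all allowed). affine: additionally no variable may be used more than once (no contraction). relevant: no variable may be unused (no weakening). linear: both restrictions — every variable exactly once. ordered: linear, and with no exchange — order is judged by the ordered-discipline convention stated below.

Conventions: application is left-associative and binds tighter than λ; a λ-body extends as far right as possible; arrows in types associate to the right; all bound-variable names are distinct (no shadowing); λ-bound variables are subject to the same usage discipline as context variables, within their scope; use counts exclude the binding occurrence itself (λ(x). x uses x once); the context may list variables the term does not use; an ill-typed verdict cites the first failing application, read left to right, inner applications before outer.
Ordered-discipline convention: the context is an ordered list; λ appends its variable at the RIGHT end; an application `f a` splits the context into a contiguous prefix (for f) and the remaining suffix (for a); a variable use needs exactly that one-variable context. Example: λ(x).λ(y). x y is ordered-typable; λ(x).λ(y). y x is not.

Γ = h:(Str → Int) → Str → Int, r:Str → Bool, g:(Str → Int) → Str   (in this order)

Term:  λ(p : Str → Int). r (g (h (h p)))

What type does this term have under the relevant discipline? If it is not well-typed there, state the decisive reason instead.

term : (Str → Int) → Bool
counts: h: 2, r: 1, g: 1, p (λ-bound): 1
left-to-right use order: r, g, h, h, p
typing: the term checks, with type (Str → Int) → Bool
all disciplines: ordered ✗; linear ✗; affine ✗; relevant ✓; unrestricted ✓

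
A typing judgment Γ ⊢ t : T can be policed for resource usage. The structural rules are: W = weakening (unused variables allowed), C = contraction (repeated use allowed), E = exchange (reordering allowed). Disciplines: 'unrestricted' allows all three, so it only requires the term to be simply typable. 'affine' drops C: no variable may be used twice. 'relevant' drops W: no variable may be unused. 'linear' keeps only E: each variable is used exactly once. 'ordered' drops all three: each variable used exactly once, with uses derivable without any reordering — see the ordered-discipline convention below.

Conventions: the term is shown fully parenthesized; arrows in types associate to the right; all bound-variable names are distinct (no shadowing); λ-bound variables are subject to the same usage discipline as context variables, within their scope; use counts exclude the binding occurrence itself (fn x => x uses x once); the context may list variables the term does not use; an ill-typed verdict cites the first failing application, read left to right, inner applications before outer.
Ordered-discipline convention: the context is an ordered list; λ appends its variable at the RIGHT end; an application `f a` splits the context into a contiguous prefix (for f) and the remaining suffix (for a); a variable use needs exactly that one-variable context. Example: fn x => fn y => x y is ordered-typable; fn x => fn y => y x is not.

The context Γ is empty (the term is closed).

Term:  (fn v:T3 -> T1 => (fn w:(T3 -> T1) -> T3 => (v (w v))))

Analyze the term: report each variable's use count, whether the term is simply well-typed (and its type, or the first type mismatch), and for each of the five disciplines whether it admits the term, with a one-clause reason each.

counts: v [bound]: 2×; w [bound]: 1×
order of uses: v, w, v
typing: well-typed — term : (T3 -> T1) -> ((T3 -> T1) -> T3) -> T1
ordered ✗ (v ×2 used more than once (contraction))
linear ✗ (v ×2 used more than once (contraction))
affine ✗ (v ×2 used more than once (contraction))
relevant ✓ (every one of v, w appears)
unrestricted ✓ (type-checks ((T3 -> T1) -> ((T3 -> T1) -> T3) -> T1) and nothing is barred)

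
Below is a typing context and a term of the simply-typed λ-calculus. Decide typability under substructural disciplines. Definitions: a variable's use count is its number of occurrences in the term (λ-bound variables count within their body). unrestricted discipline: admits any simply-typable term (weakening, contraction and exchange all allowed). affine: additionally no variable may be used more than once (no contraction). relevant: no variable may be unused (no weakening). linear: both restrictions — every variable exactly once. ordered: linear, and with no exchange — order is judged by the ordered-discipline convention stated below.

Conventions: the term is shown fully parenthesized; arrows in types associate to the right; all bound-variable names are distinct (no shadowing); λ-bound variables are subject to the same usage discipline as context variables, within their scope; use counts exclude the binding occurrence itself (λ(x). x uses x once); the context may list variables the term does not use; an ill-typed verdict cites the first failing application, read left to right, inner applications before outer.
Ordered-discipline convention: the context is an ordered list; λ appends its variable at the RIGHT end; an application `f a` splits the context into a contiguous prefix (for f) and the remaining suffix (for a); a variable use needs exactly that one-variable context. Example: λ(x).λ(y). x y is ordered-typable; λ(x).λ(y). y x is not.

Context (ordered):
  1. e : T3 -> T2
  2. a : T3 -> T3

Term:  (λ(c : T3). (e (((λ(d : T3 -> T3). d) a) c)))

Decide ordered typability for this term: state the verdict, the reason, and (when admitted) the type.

yes — single-use (e, a, c, d), ordered derivation ok; term : T3 -> T2
use counts: e: 1; a: 1; c [bound]: 1; d [bound]: 1
left-to-right use order: e, d, a, c
typing: ✓ — T3 -> T2
across the five disciplines: ordered ✓, linear ✓, affine ✓, relevant ✓, unrestricted ✓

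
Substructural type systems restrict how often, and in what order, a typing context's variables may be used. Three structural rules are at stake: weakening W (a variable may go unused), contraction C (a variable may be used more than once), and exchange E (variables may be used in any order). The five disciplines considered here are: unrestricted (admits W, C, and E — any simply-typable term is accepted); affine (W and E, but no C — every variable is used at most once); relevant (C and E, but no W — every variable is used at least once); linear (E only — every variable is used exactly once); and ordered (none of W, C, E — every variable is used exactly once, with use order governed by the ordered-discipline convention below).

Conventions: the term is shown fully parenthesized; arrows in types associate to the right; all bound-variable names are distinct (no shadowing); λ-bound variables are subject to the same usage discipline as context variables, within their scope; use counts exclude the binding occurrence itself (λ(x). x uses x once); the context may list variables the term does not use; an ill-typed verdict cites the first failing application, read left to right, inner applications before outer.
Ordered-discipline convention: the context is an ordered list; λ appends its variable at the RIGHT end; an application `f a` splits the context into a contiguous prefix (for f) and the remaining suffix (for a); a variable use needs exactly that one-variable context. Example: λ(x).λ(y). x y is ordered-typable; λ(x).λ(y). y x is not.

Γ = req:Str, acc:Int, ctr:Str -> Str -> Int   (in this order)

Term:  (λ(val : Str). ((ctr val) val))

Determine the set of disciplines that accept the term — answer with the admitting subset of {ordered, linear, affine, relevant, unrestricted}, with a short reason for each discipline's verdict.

admitted in: unrestricted
variable uses: req ×0; acc ×0; ctr ×1; val (bound) ×2
left-to-right use order: ctr, val, val
typing: the term checks, with type Str -> Int
ordered: ✗, uses contraction: val ×2; req, acc never used (weakening)
linear: ✗, uses contraction: val ×2; req, acc never used (weakening)
affine: ✗, uses contraction: val ×2
relevant: ✗, req, acc never used (weakening)
unrestricted: ✓, type-checks (Str -> Int) and nothing is barred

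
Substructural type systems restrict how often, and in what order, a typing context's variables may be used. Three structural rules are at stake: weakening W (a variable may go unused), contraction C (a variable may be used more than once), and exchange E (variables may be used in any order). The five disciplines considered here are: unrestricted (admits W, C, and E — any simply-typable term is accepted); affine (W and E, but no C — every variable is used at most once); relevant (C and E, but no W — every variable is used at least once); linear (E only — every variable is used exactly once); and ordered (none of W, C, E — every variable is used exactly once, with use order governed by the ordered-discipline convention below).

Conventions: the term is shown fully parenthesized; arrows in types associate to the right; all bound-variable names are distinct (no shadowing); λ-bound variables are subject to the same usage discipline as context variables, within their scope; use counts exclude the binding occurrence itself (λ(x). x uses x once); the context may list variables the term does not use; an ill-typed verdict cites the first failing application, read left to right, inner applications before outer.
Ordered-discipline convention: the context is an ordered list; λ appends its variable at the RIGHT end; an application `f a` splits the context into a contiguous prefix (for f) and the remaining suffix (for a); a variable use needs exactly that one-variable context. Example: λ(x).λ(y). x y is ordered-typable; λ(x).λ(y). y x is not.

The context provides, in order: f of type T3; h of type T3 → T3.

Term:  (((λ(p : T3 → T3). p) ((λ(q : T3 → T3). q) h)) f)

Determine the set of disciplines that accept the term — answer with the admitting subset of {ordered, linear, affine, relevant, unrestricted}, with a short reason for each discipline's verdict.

accepted by: linear, affine, relevant, unrestricted
use counts: f ×1; h ×1; p (bound) ×1; q (bound) ×1
uses in reading order: p, q, h, f
typing: the term checks, with type T3
ordered: ✗ — use order p, q, h, f needs exchange
linear: ✓ — each of f, h, p, q used exactly once
affine: ✓ — none of f, h, p, q used more than once
relevant: ✓ — f, h, p, q: all used, weakening unneeded
unrestricted: ✓ — simply typable at T3; W, C, E all held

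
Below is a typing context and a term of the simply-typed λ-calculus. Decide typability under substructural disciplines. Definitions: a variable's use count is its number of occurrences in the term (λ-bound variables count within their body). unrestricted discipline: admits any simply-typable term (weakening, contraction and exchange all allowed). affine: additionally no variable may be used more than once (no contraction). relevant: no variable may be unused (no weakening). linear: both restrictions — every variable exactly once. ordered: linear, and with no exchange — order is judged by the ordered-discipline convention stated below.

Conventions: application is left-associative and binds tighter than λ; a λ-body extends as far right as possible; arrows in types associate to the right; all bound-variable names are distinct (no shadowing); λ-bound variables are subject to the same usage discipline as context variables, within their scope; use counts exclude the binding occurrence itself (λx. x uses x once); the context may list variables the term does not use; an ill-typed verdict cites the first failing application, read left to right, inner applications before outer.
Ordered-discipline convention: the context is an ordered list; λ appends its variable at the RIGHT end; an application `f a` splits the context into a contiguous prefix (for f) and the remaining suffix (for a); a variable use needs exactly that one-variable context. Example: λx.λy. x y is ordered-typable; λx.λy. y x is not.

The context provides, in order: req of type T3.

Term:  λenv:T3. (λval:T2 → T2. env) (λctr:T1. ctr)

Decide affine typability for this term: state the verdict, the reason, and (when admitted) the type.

no — a type mismatch blocks all five
usage: req: 0; env (bound): 1; val (bound): 0; ctr (bound): 1
order of uses: env, ctr
typing: ill-typed: argument of type T1 → T1 where T2 → T2 is required
summary: ordered ✗ | linear ✗ | affine ✗ | relevant ✗ | unrestricted ✗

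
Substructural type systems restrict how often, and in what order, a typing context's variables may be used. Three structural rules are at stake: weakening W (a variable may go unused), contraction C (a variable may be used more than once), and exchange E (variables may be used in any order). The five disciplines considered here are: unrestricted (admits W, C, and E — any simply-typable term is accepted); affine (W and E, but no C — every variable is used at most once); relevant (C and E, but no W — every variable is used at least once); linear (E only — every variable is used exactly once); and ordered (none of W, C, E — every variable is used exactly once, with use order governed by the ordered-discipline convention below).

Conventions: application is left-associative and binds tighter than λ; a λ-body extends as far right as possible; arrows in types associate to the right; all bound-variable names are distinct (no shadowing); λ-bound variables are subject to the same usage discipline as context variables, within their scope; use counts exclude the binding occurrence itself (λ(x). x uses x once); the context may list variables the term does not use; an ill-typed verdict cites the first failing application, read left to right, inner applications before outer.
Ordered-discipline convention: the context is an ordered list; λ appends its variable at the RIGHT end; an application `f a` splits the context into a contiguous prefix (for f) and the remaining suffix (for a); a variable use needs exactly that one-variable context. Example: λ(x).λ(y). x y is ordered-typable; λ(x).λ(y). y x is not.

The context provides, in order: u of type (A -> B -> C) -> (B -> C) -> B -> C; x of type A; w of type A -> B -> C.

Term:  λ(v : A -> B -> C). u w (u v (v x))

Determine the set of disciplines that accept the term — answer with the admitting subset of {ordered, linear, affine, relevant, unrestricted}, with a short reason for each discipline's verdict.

admitted by: relevant, unrestricted
use counts: u ×2; x ×1; w ×1; v (λ-bound) ×2
uses in reading order: u, w, u, v, v, x
typing: ✓ — (A -> B -> C) -> B -> C
ordered ✗ (needs contraction — u ×2, v ×2)
linear ✗ (needs contraction — u ×2, v ×2)
affine ✗ (needs contraction — u ×2, v ×2)
relevant ✓ (u, x, w, v: all used, weakening unneeded)
unrestricted ✓ (typability at (A -> B -> C) -> B -> C is all that's needed)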